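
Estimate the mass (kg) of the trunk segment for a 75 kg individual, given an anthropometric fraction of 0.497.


m_segment = body_mass * fraction
m_segment = 75 * 0.497
m_segment = 37.2750


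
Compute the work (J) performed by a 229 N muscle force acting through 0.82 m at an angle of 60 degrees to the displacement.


W = F * d * cos(theta)
theta = 60 deg = 1.0472 rad
cos(theta) = 0.5000
W = 229 * 0.82 * 0.5000
W = 93.8900


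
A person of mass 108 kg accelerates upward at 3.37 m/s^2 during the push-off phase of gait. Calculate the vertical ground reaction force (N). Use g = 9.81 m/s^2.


GRF = m * (g + a)
GRF = 108 * (9.81 + 3.37)
GRF = 108 * 13.1800
GRF = 1423.4400


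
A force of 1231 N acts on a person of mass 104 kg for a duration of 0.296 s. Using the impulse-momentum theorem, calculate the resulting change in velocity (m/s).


J = F * dt = 1231 * 0.296 = 364.3760 N*s
delta_v = J / m
delta_v = 364.3760 / 104
delta_v = 3.5036


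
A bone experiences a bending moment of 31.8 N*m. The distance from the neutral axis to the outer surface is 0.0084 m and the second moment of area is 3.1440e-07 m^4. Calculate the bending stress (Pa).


sigma = M * c / I
sigma = 31.8 * 0.0084 / 3.1440e-07
M * c = 0.2671
sigma = 849618.3206


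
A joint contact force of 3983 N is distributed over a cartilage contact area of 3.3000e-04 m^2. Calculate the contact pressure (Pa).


P = F / A
P = 3983 / 3.3000e-04
P = 1.2070e+07


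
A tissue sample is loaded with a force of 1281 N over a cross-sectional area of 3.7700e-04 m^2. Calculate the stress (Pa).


stress = F / A
stress = 1281 / 3.7700e-04
stress = 3.3979e+06


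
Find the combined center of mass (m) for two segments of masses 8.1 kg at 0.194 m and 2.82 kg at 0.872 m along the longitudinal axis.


COM = (m1*x1 + m2*x2) / (m1 + m2)
COM = (8.1*0.194 + 2.82*0.872) / (8.1 + 2.82)
Numerator = 4.0304
Denominator = 10.9200
COM = 0.3691


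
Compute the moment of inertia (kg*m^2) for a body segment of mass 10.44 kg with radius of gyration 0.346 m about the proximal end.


I = m * k^2
I = 10.44 * 0.346^2
k^2 = 0.1197
I = 1.2498


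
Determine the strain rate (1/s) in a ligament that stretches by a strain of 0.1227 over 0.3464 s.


strain_rate = delta_strain / delta_t
strain_rate = 0.1227 / 0.3464
strain_rate = 0.3542


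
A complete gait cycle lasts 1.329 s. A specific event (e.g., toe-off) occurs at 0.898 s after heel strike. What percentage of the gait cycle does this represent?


pct = (event_time / cycle_time) * 100
pct = (0.898 / 1.329) * 100
ratio = 0.6757
pct = 67.5696


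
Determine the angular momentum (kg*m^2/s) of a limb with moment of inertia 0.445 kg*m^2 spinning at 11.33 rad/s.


L = I * omega
L = 0.445 * 11.33
L = 5.0419


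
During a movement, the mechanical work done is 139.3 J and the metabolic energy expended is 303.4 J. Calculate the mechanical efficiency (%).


eta = (W_mech / E_meta) * 100
eta = (139.3 / 303.4) * 100
ratio = 0.4591
eta = 45.9130


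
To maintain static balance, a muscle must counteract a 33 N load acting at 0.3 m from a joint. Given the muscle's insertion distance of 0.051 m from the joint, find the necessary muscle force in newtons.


F_muscle = W * d_load / d_muscle
F_muscle = 33 * 0.3 / 0.051
Numerator = 9.9000
F_muscle = 194.1176


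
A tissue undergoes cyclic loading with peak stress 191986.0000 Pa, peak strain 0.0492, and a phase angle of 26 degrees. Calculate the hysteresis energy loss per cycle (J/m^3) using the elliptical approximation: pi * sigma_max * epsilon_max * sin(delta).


E_loss = pi * sigma_max * epsilon_max * sin(delta)
delta = 26 deg = 0.4538 rad
sin(delta) = 0.4384
E_loss = pi * 191986.0000 * 0.0492 * 0.4384
E_loss = 13008.4783


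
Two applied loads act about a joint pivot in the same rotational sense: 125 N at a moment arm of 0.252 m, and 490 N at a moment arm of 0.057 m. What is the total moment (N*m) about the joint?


M = F1 * d1 + F2 * d2
M = 125 * 0.252 + 490 * 0.057
M = 31.5000 + 27.9300
M = 59.4300


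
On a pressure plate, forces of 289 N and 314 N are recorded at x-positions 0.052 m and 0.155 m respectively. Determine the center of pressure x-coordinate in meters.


COP_x = (F1*x1 + F2*x2) / (F1 + F2)
COP_x = (289*0.052 + 314*0.155) / (289 + 314)
Numerator = 63.6980
Denominator = 603
COP_x = 0.1056


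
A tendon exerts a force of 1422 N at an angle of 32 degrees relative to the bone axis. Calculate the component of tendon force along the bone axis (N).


F_eff = F_tendon * cos(theta)
theta = 32 deg = 0.5585 rad
cos(theta) = 0.8480
F_eff = 1422 * 0.8480
F_eff = 1205.9244


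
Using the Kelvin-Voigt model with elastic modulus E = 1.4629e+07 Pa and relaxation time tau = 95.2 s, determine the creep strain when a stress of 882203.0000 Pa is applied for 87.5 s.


epsilon(t) = (sigma/E) * (1 - exp(-t/tau))
sigma/E = 882203.0000 / 1.4629e+07 = 0.0603
exp(-t/tau) = exp(-87.5 / 95.2) = 0.3989
epsilon = 0.0603 * (1 - 0.3989)
epsilon = 0.0363


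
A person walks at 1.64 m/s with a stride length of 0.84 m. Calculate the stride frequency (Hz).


f = v / stride_length
f = 1.64 / 0.84
f = 1.9524


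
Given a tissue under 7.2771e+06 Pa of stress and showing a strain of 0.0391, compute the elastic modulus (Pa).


E = stress / strain
E = 7.2771e+06 / 0.0391
E = 1.8612e+08


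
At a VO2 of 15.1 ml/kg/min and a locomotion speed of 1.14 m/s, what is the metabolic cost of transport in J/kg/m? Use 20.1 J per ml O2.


Power per kg = VO2 * 20.1 / 60
Power per kg = 15.1 * 20.1 / 60 = 5.0585 W/kg
Cost = power_per_kg / speed
Cost = 5.0585 / 1.14
Cost = 4.4373


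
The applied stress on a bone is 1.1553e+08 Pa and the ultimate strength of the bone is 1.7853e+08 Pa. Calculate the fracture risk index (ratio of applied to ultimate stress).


FRI = applied / ultimate
FRI = 1.1553e+08 / 1.7853e+08
FRI = 0.6471


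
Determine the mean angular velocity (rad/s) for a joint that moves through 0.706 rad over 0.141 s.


omega = delta_theta / delta_t
omega = 0.706 / 0.141
omega = 5.0071


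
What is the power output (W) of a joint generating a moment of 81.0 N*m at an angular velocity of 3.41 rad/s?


P = M * omega
P = 81.0 * 3.41
P = 276.2100


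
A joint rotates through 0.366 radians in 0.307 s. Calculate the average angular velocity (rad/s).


omega = delta_theta / delta_t
omega = 0.366 / 0.307
omega = 1.1922


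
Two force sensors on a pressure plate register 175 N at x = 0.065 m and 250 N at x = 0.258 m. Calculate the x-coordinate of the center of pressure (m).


COP_x = (F1*x1 + F2*x2) / (F1 + F2)
COP_x = (175*0.065 + 250*0.258) / (175 + 250)
Numerator = 75.8750
Denominator = 425
COP_x = 0.1785


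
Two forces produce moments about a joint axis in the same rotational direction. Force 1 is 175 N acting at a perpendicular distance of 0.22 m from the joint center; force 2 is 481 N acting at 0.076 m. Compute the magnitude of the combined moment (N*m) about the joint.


M = F1 * d1 + F2 * d2
M = 175 * 0.22 + 481 * 0.076
M = 38.5000 + 36.5560
M = 75.0560


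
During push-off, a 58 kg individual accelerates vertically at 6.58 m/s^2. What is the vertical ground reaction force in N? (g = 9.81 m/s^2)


GRF = m * (g + a)
GRF = 58 * (9.81 + 6.58)
GRF = 58 * 16.3900
GRF = 950.6200


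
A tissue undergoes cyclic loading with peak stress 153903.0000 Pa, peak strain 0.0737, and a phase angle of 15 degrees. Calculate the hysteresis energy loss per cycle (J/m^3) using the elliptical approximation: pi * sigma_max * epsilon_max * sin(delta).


E_loss = pi * sigma_max * epsilon_max * sin(delta)
delta = 15 deg = 0.2618 rad
sin(delta) = 0.2588
E_loss = pi * 153903.0000 * 0.0737 * 0.2588
E_loss = 9222.7551


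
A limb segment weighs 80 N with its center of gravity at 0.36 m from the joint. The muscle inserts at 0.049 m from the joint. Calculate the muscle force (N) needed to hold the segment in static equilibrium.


F_muscle = W * d_load / d_muscle
F_muscle = 80 * 0.36 / 0.049
Numerator = 28.8000
F_muscle = 587.7551


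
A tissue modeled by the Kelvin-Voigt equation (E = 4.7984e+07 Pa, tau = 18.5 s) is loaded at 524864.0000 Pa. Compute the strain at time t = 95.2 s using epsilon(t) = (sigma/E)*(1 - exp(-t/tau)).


epsilon(t) = (sigma/E) * (1 - exp(-t/tau))
sigma/E = 524864.0000 / 4.7984e+07 = 0.0109
exp(-t/tau) = exp(-95.2 / 18.5) = 0.0058
epsilon = 0.0109 * (1 - 0.0058)
epsilon = 0.0109


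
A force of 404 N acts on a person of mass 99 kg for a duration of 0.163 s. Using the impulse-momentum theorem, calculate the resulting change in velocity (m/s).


J = F * dt = 404 * 0.163 = 65.8520 N*s
delta_v = J / m
delta_v = 65.8520 / 99
delta_v = 0.6652


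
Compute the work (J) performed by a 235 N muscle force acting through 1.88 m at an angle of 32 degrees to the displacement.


W = F * d * cos(theta)
theta = 32 deg = 0.5585 rad
cos(theta) = 0.8480
W = 235 * 1.88 * 0.8480
W = 374.6676


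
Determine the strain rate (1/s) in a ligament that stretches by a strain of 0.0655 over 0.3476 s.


strain_rate = delta_strain / delta_t
strain_rate = 0.0655 / 0.3476
strain_rate = 0.1884


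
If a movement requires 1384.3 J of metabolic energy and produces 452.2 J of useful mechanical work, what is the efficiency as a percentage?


eta = (W_mech / E_meta) * 100
eta = (452.2 / 1384.3) * 100
ratio = 0.3267
eta = 32.6663


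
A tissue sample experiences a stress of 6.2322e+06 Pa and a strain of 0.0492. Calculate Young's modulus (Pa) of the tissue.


E = stress / strain
E = 6.2322e+06 / 0.0492
E = 1.2667e+08


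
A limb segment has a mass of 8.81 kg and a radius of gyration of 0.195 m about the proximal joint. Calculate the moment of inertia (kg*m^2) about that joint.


I = m * k^2
I = 8.81 * 0.195^2
k^2 = 0.0380
I = 0.3350


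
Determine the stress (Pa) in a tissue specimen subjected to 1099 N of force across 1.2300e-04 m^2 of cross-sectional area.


stress = F / A
stress = 1099 / 1.2300e-04
stress = 8.9350e+06


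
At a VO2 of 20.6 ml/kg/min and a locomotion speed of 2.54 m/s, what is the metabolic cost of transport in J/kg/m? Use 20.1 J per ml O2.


Power per kg = VO2 * 20.1 / 60
Power per kg = 20.6 * 20.1 / 60 = 6.9010 W/kg
Cost = power_per_kg / speed
Cost = 6.9010 / 2.54
Cost = 2.7169


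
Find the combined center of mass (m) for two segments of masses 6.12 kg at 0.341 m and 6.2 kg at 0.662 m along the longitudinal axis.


COM = (m1*x1 + m2*x2) / (m1 + m2)
COM = (6.12*0.341 + 6.2*0.662) / (6.12 + 6.2)
Numerator = 6.1913
Denominator = 12.3200
COM = 0.5025


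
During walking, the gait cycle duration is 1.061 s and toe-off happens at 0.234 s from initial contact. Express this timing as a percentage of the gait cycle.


pct = (event_time / cycle_time) * 100
pct = (0.234 / 1.061) * 100
ratio = 0.2205
pct = 22.0547


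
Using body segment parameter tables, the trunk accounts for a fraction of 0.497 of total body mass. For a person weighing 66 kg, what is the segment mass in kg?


m_segment = body_mass * fraction
m_segment = 66 * 0.497
m_segment = 32.8020


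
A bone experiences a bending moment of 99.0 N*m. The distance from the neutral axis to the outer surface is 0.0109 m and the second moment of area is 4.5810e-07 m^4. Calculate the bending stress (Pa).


sigma = M * c / I
sigma = 99.0 * 0.0109 / 4.5810e-07
M * c = 1.0791
sigma = 2.3556e+06


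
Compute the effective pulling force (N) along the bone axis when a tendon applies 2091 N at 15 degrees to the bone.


F_eff = F_tendon * cos(theta)
theta = 15 deg = 0.2618 rad
cos(theta) = 0.9659
F_eff = 2091 * 0.9659
F_eff = 2019.7509


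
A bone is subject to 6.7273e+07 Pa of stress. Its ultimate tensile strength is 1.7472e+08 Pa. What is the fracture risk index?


FRI = applied / ultimate
FRI = 6.7273e+07 / 1.7472e+08
FRI = 0.3850


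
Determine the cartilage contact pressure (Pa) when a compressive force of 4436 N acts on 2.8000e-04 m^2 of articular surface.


P = F / A
P = 4436 / 2.8000e-04
P = 1.5843e+07


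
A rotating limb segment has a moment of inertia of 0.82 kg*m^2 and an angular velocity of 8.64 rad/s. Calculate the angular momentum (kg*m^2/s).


L = I * omega
L = 0.82 * 8.64
L = 7.0848


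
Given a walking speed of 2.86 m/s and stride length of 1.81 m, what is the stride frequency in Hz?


f = v / stride_length
f = 2.86 / 1.81
f = 1.5801


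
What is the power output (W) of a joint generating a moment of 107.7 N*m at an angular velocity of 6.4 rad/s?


P = M * omega
P = 107.7 * 6.4
P = 689.2800


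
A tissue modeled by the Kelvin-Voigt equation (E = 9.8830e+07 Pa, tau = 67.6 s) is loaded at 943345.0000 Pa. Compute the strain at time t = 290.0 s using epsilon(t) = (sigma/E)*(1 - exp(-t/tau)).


epsilon(t) = (sigma/E) * (1 - exp(-t/tau))
sigma/E = 943345.0000 / 9.8830e+07 = 0.0095
exp(-t/tau) = exp(-290.0 / 67.6) = 0.0137
epsilon = 0.0095 * (1 - 0.0137)
epsilon = 0.0094


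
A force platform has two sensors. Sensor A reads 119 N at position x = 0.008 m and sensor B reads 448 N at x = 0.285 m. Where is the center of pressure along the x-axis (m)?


COP_x = (F1*x1 + F2*x2) / (F1 + F2)
COP_x = (119*0.008 + 448*0.285) / (119 + 448)
Numerator = 128.6320
Denominator = 567
COP_x = 0.2269


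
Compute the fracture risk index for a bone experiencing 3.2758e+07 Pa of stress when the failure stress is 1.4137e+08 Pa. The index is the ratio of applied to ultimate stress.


FRI = applied / ultimate
FRI = 3.2758e+07 / 1.4137e+08
FRI = 0.2317


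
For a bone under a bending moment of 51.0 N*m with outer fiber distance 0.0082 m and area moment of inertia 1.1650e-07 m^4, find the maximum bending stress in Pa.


sigma = M * c / I
sigma = 51.0 * 0.0082 / 1.1650e-07
M * c = 0.4182
sigma = 3.5897e+06


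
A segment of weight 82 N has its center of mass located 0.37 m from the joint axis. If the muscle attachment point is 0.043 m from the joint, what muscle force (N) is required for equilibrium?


F_muscle = W * d_load / d_muscle
F_muscle = 82 * 0.37 / 0.043
Numerator = 30.3400
F_muscle = 705.5814


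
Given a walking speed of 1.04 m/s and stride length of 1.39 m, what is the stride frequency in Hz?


f = v / stride_length
f = 1.04 / 1.39
f = 0.7482


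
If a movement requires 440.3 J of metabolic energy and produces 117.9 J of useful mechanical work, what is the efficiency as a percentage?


eta = (W_mech / E_meta) * 100
eta = (117.9 / 440.3) * 100
ratio = 0.2678
eta = 26.7772


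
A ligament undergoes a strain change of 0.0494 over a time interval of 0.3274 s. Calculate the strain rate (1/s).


strain_rate = delta_strain / delta_t
strain_rate = 0.0494 / 0.3274
strain_rate = 0.1509


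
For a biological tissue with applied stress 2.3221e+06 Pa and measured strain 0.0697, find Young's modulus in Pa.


E = stress / strain
E = 2.3221e+06 / 0.0697
E = 3.3316e+07


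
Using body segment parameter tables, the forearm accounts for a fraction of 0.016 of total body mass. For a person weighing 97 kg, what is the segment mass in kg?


m_segment = body_mass * fraction
m_segment = 97 * 0.016
m_segment = 1.5520


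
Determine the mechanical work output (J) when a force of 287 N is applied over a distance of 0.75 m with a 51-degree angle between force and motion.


W = F * d * cos(theta)
theta = 51 deg = 0.8901 rad
cos(theta) = 0.6293
W = 287 * 0.75 * 0.6293
W = 135.4612


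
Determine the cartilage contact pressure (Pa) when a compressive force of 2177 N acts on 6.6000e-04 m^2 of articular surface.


P = F / A
P = 2177 / 6.6000e-04
P = 3.2985e+06


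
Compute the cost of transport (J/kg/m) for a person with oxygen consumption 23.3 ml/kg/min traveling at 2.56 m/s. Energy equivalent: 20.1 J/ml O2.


Power per kg = VO2 * 20.1 / 60
Power per kg = 23.3 * 20.1 / 60 = 7.8055 W/kg
Cost = power_per_kg / speed
Cost = 7.8055 / 2.56
Cost = 3.0490


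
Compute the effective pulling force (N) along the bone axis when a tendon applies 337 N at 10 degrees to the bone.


F_eff = F_tendon * cos(theta)
theta = 10 deg = 0.1745 rad
cos(theta) = 0.9848
F_eff = 337 * 0.9848
F_eff = 331.8802


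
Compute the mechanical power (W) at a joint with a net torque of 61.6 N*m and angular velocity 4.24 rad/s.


P = M * omega
P = 61.6 * 4.24
P = 261.1840


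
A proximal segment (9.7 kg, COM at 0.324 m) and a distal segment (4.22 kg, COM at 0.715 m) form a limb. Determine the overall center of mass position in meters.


COM = (m1*x1 + m2*x2) / (m1 + m2)
COM = (9.7*0.324 + 4.22*0.715) / (9.7 + 4.22)
Numerator = 6.1601
Denominator = 13.9200
COM = 0.4425


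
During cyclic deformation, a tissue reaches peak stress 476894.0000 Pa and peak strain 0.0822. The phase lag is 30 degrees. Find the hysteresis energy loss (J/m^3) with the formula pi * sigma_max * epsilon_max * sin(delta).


E_loss = pi * sigma_max * epsilon_max * sin(delta)
delta = 30 deg = 0.5236 rad
sin(delta) = 0.5000
E_loss = pi * 476894.0000 * 0.0822 * 0.5000
E_loss = 61576.2948


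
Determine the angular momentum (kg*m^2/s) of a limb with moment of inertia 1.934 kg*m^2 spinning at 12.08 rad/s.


L = I * omega
L = 1.934 * 12.08
L = 23.3627


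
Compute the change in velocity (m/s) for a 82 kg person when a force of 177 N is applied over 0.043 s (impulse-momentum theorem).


J = F * dt = 177 * 0.043 = 7.6110 N*s
delta_v = J / m
delta_v = 7.6110 / 82
delta_v = 0.0928


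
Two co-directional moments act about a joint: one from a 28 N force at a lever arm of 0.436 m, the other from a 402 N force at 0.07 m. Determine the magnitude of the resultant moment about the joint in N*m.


M = F1 * d1 + F2 * d2
M = 28 * 0.436 + 402 * 0.07
M = 12.2080 + 28.1400
M = 40.3480


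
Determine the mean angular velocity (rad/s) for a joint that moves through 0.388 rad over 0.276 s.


omega = delta_theta / delta_t
omega = 0.388 / 0.276
omega = 1.4058


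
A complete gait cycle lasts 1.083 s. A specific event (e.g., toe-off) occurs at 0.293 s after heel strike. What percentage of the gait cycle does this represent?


pct = (event_time / cycle_time) * 100
pct = (0.293 / 1.083) * 100
ratio = 0.2705
pct = 27.0545


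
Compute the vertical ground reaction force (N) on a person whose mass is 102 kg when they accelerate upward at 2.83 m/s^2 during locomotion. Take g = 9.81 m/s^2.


GRF = m * (g + a)
GRF = 102 * (9.81 + 2.83)
GRF = 102 * 12.6400
GRF = 1289.2800


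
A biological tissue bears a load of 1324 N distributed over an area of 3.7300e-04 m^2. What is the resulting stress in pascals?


stress = F / A
stress = 1324 / 3.7300e-04
stress = 3.5496e+06


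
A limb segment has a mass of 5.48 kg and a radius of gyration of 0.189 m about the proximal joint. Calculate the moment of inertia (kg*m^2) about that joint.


I = m * k^2
I = 5.48 * 0.189^2
k^2 = 0.0357
I = 0.1958


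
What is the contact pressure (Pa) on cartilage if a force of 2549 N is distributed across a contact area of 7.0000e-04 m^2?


P = F / A
P = 2549 / 7.0000e-04
P = 3.6414e+06


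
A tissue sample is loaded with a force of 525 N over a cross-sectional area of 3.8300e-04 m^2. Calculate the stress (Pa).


stress = F / A
stress = 525 / 3.8300e-04
stress = 1.3708e+06


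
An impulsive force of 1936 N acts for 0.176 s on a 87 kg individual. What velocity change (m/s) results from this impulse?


J = F * dt = 1936 * 0.176 = 340.7360 N*s
delta_v = J / m
delta_v = 340.7360 / 87
delta_v = 3.9165


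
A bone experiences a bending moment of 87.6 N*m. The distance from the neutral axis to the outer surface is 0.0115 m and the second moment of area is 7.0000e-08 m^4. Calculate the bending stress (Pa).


sigma = M * c / I
sigma = 87.6 * 0.0115 / 7.0000e-08
M * c = 1.0074
sigma = 1.4391e+07


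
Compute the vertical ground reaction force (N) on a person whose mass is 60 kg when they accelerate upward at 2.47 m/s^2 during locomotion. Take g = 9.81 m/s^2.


GRF = m * (g + a)
GRF = 60 * (9.81 + 2.47)
GRF = 60 * 12.2800
GRF = 736.8000


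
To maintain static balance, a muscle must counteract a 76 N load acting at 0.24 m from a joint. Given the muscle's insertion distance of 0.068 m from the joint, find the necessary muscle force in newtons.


F_muscle = W * d_load / d_muscle
F_muscle = 76 * 0.24 / 0.068
Numerator = 18.2400
F_muscle = 268.2353


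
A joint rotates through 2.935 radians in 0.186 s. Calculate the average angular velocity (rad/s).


omega = delta_theta / delta_t
omega = 2.935 / 0.186
omega = 15.7796


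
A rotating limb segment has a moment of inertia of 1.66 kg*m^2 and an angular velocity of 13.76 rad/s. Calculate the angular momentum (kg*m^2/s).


L = I * omega
L = 1.66 * 13.76
L = 22.8416


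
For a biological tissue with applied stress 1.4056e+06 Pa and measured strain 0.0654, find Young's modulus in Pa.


E = stress / strain
E = 1.4056e+06 / 0.0654
E = 2.1492e+07


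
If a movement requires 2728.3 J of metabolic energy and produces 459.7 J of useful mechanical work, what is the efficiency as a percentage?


eta = (W_mech / E_meta) * 100
eta = (459.7 / 2728.3) * 100
ratio = 0.1685
eta = 16.8493


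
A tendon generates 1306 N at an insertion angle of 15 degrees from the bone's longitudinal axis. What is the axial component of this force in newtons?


F_eff = F_tendon * cos(theta)
theta = 15 deg = 0.2618 rad
cos(theta) = 0.9659
F_eff = 1306 * 0.9659
F_eff = 1261.4991


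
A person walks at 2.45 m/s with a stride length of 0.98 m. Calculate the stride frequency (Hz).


f = v / stride_length
f = 2.45 / 0.98
f = 2.5000


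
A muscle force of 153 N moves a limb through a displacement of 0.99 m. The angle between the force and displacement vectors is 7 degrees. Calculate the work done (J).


W = F * d * cos(theta)
theta = 7 deg = 0.1222 rad
cos(theta) = 0.9925
W = 153 * 0.99 * 0.9925
W = 150.3410


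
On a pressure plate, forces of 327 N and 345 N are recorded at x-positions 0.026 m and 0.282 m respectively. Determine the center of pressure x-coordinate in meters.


COP_x = (F1*x1 + F2*x2) / (F1 + F2)
COP_x = (327*0.026 + 345*0.282) / (327 + 345)
Numerator = 105.7920
Denominator = 672
COP_x = 0.1574


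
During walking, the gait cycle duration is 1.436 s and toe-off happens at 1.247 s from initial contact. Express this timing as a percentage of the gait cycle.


pct = (event_time / cycle_time) * 100
pct = (1.247 / 1.436) * 100
ratio = 0.8684
pct = 86.8384


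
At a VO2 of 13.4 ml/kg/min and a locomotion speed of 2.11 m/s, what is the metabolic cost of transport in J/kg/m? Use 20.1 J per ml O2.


Power per kg = VO2 * 20.1 / 60
Power per kg = 13.4 * 20.1 / 60 = 4.4890 W/kg
Cost = power_per_kg / speed
Cost = 4.4890 / 2.11
Cost = 2.1275


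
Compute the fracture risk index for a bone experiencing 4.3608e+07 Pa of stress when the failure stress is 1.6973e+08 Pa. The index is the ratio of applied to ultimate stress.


FRI = applied / ultimate
FRI = 4.3608e+07 / 1.6973e+08
FRI = 0.2569


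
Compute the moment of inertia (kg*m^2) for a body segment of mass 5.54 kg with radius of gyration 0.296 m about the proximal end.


I = m * k^2
I = 5.54 * 0.296^2
k^2 = 0.0876
I = 0.4854


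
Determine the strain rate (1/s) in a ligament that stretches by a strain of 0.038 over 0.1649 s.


strain_rate = delta_strain / delta_t
strain_rate = 0.038 / 0.1649
strain_rate = 0.2304


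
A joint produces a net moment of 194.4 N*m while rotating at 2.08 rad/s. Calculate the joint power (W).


P = M * omega
P = 194.4 * 2.08
P = 404.3520


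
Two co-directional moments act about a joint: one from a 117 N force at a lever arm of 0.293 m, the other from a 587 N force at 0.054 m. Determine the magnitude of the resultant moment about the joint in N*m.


M = F1 * d1 + F2 * d2
M = 117 * 0.293 + 587 * 0.054
M = 34.2810 + 31.6980
M = 65.9790


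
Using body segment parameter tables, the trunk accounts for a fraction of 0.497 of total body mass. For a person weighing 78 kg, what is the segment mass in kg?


m_segment = body_mass * fraction
m_segment = 78 * 0.497
m_segment = 38.7660


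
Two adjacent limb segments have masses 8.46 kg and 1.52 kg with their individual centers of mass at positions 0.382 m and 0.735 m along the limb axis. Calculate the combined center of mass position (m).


COM = (m1*x1 + m2*x2) / (m1 + m2)
COM = (8.46*0.382 + 1.52*0.735) / (8.46 + 1.52)
Numerator = 4.3489
Denominator = 9.9800
COM = 0.4358


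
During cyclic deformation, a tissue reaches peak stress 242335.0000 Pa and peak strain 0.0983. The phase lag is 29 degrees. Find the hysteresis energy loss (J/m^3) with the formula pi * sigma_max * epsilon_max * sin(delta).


E_loss = pi * sigma_max * epsilon_max * sin(delta)
delta = 29 deg = 0.5061 rad
sin(delta) = 0.4848
E_loss = pi * 242335.0000 * 0.0983 * 0.4848
E_loss = 36281.9619


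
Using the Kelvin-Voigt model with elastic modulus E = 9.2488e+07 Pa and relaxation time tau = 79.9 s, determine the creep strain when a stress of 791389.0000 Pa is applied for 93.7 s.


epsilon(t) = (sigma/E) * (1 - exp(-t/tau))
sigma/E = 791389.0000 / 9.2488e+07 = 0.0086
exp(-t/tau) = exp(-93.7 / 79.9) = 0.3095
epsilon = 0.0086 * (1 - 0.3095)
epsilon = 0.0059


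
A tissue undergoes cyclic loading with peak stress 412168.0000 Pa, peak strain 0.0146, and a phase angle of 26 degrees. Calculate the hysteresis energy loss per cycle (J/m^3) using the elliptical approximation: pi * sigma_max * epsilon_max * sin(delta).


E_loss = pi * sigma_max * epsilon_max * sin(delta)
delta = 26 deg = 0.4538 rad
sin(delta) = 0.4384
E_loss = pi * 412168.0000 * 0.0146 * 0.4384
E_loss = 8287.4126


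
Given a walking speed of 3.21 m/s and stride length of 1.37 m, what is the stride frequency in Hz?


f = v / stride_length
f = 3.21 / 1.37
f = 2.3431


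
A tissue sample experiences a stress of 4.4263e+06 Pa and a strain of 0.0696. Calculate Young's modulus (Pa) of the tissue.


E = stress / strain
E = 4.4263e+06 / 0.0696
E = 6.3596e+07


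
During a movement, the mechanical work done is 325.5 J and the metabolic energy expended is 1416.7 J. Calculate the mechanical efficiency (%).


eta = (W_mech / E_meta) * 100
eta = (325.5 / 1416.7) * 100
ratio = 0.2298
eta = 22.9759


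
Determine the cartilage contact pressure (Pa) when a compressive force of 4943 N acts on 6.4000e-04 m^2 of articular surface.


P = F / A
P = 4943 / 6.4000e-04
P = 7.7234e+06


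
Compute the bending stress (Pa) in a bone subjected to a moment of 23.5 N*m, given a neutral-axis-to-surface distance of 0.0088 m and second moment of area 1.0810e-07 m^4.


sigma = M * c / I
sigma = 23.5 * 0.0088 / 1.0810e-07
M * c = 0.2068
sigma = 1.9130e+06


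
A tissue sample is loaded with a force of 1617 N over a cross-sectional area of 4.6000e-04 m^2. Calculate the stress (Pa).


stress = F / A
stress = 1617 / 4.6000e-04
stress = 3.5152e+06


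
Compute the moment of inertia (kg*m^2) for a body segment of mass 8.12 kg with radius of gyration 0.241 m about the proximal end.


I = m * k^2
I = 8.12 * 0.241^2
k^2 = 0.0581
I = 0.4716


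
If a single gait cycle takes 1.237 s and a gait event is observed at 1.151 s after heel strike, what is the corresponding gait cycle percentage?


pct = (event_time / cycle_time) * 100
pct = (1.151 / 1.237) * 100
ratio = 0.9305
pct = 93.0477


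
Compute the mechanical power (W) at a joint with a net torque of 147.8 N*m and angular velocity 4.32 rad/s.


P = M * omega
P = 147.8 * 4.32
P = 638.4960


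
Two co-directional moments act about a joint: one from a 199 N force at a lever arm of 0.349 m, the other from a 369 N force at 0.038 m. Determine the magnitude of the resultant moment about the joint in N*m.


M = F1 * d1 + F2 * d2
M = 199 * 0.349 + 369 * 0.038
M = 69.4510 + 14.0220
M = 83.4730


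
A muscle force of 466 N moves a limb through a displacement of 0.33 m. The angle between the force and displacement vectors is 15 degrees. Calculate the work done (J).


W = F * d * cos(theta)
theta = 15 deg = 0.2618 rad
cos(theta) = 0.9659
W = 466 * 0.33 * 0.9659
W = 148.5401


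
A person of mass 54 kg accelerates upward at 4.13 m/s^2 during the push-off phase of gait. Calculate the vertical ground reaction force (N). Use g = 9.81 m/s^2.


GRF = m * (g + a)
GRF = 54 * (9.81 + 4.13)
GRF = 54 * 13.9400
GRF = 752.7600


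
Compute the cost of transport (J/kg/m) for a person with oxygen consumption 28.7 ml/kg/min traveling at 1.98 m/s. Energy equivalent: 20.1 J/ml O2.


Power per kg = VO2 * 20.1 / 60
Power per kg = 28.7 * 20.1 / 60 = 9.6145 W/kg
Cost = power_per_kg / speed
Cost = 9.6145 / 1.98
Cost = 4.8558


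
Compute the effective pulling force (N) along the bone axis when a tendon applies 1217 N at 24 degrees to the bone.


F_eff = F_tendon * cos(theta)
theta = 24 deg = 0.4189 rad
cos(theta) = 0.9135
F_eff = 1217 * 0.9135
F_eff = 1111.7848


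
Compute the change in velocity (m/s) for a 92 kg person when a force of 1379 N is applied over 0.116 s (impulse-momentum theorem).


J = F * dt = 1379 * 0.116 = 159.9640 N*s
delta_v = J / m
delta_v = 159.9640 / 92
delta_v = 1.7387


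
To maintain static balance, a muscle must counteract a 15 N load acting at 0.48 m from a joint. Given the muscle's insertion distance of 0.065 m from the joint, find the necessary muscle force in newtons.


F_muscle = W * d_load / d_muscle
F_muscle = 15 * 0.48 / 0.065
Numerator = 7.2000
F_muscle = 110.7692


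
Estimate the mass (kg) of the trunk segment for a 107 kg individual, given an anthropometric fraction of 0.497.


m_segment = body_mass * fraction
m_segment = 107 * 0.497
m_segment = 53.1790


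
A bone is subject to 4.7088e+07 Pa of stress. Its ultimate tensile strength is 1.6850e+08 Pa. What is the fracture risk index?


FRI = applied / ultimate
FRI = 4.7088e+07 / 1.6850e+08
FRI = 0.2795


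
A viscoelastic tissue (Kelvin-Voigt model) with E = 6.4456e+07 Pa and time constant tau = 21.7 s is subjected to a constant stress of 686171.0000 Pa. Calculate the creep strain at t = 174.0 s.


epsilon(t) = (sigma/E) * (1 - exp(-t/tau))
sigma/E = 686171.0000 / 6.4456e+07 = 0.0106
exp(-t/tau) = exp(-174.0 / 21.7) = 3.2934e-04
epsilon = 0.0106 * (1 - 3.2934e-04)
epsilon = 0.0106


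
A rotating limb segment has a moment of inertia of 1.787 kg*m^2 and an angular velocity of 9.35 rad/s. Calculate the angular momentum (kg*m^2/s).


L = I * omega
L = 1.787 * 9.35
L = 16.7084


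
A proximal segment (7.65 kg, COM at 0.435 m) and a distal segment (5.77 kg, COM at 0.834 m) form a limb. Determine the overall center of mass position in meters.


COM = (m1*x1 + m2*x2) / (m1 + m2)
COM = (7.65*0.435 + 5.77*0.834) / (7.65 + 5.77)
Numerator = 8.1399
Denominator = 13.4200
COM = 0.6066


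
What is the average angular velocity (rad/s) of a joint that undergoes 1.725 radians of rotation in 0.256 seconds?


omega = delta_theta / delta_t
omega = 1.725 / 0.256
omega = 6.7383


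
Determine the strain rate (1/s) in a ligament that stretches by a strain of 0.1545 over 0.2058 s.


strain_rate = delta_strain / delta_t
strain_rate = 0.1545 / 0.2058
strain_rate = 0.7507


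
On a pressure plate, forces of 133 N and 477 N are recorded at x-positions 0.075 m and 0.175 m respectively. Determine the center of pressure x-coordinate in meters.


COP_x = (F1*x1 + F2*x2) / (F1 + F2)
COP_x = (133*0.075 + 477*0.175) / (133 + 477)
Numerator = 93.4500
Denominator = 610
COP_x = 0.1532


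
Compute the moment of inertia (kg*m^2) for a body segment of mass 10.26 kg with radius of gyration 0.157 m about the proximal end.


I = m * k^2
I = 10.26 * 0.157^2
k^2 = 0.0246
I = 0.2529


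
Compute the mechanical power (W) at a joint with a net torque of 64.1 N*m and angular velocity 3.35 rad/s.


P = M * omega
P = 64.1 * 3.35
P = 214.7350


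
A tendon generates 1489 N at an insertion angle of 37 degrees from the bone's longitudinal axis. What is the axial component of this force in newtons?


F_eff = F_tendon * cos(theta)
theta = 37 deg = 0.6458 rad
cos(theta) = 0.7986
F_eff = 1489 * 0.7986
F_eff = 1189.1683


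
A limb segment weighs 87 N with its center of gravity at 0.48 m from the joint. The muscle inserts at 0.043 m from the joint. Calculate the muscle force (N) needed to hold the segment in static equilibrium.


F_muscle = W * d_load / d_muscle
F_muscle = 87 * 0.48 / 0.043
Numerator = 41.7600
F_muscle = 971.1628


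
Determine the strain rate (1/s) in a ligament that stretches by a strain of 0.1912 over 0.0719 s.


strain_rate = delta_strain / delta_t
strain_rate = 0.1912 / 0.0719
strain_rate = 2.6592


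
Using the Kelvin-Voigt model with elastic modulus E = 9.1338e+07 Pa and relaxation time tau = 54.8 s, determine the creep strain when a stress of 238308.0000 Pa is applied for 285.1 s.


epsilon(t) = (sigma/E) * (1 - exp(-t/tau))
sigma/E = 238308.0000 / 9.1338e+07 = 0.0026
exp(-t/tau) = exp(-285.1 / 54.8) = 0.0055
epsilon = 0.0026 * (1 - 0.0055)
epsilon = 0.0026


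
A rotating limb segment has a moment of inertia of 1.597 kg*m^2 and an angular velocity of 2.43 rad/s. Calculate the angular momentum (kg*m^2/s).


L = I * omega
L = 1.597 * 2.43
L = 3.8807


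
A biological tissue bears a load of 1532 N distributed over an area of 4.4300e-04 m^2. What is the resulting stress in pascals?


stress = F / A
stress = 1532 / 4.4300e-04
stress = 3.4582e+06


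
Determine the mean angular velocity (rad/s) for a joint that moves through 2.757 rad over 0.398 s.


omega = delta_theta / delta_t
omega = 2.757 / 0.398
omega = 6.9271


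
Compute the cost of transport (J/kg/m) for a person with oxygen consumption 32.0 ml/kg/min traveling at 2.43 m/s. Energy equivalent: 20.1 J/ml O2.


Power per kg = VO2 * 20.1 / 60
Power per kg = 32.0 * 20.1 / 60 = 10.7200 W/kg
Cost = power_per_kg / speed
Cost = 10.7200 / 2.43
Cost = 4.4115


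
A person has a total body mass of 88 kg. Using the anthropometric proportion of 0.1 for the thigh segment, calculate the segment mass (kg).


m_segment = body_mass * fraction
m_segment = 88 * 0.1
m_segment = 8.8000


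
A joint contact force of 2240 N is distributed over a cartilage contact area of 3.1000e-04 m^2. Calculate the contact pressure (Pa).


P = F / A
P = 2240 / 3.1000e-04
P = 7.2258e+06


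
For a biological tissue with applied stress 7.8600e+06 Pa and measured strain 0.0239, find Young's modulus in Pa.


E = stress / strain
E = 7.8600e+06 / 0.0239
E = 3.2887e+08


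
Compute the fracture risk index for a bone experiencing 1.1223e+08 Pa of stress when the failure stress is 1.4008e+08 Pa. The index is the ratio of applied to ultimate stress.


FRI = applied / ultimate
FRI = 1.1223e+08 / 1.4008e+08
FRI = 0.8012


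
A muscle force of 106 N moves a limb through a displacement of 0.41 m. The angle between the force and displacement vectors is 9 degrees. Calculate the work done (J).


W = F * d * cos(theta)
theta = 9 deg = 0.1571 rad
cos(theta) = 0.9877
W = 106 * 0.41 * 0.9877
W = 42.9249


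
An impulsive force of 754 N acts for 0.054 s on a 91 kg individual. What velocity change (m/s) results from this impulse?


J = F * dt = 754 * 0.054 = 40.7160 N*s
delta_v = J / m
delta_v = 40.7160 / 91
delta_v = 0.4474


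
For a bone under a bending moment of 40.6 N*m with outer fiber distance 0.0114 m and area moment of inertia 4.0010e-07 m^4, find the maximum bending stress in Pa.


sigma = M * c / I
sigma = 40.6 * 0.0114 / 4.0010e-07
M * c = 0.4628
sigma = 1.1568e+06


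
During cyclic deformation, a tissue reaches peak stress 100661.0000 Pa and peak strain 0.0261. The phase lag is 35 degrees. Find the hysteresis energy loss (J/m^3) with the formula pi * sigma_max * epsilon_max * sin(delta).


E_loss = pi * sigma_max * epsilon_max * sin(delta)
delta = 35 deg = 0.6109 rad
sin(delta) = 0.5736
E_loss = pi * 100661.0000 * 0.0261 * 0.5736
E_loss = 4734.1599


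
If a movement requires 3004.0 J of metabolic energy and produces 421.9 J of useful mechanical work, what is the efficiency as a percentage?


eta = (W_mech / E_meta) * 100
eta = (421.9 / 3004.0) * 100
ratio = 0.1404
eta = 14.0446


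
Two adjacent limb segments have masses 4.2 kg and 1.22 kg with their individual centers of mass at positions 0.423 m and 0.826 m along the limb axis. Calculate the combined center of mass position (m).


COM = (m1*x1 + m2*x2) / (m1 + m2)
COM = (4.2*0.423 + 1.22*0.826) / (4.2 + 1.22)
Numerator = 2.7843
Denominator = 5.4200
COM = 0.5137


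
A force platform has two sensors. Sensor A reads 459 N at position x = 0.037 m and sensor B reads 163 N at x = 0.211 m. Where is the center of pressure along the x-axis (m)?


COP_x = (F1*x1 + F2*x2) / (F1 + F2)
COP_x = (459*0.037 + 163*0.211) / (459 + 163)
Numerator = 51.3760
Denominator = 622
COP_x = 0.0826


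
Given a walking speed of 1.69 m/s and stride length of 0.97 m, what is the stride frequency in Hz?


f = v / stride_length
f = 1.69 / 0.97
f = 1.7423


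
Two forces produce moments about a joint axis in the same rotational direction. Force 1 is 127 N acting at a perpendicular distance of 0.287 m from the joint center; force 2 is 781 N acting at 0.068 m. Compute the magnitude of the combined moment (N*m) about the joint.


M = F1 * d1 + F2 * d2
M = 127 * 0.287 + 781 * 0.068
M = 36.4490 + 53.1080
M = 89.5570


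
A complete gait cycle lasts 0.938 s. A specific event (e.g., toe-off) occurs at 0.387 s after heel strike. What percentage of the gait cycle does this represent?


pct = (event_time / cycle_time) * 100
pct = (0.387 / 0.938) * 100
ratio = 0.4126
pct = 41.2580


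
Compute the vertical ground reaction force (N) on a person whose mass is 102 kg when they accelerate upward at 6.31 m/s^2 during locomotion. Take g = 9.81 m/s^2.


GRF = m * (g + a)
GRF = 102 * (9.81 + 6.31)
GRF = 102 * 16.1200
GRF = 1644.2400


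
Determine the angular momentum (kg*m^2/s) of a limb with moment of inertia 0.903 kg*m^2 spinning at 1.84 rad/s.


L = I * omega
L = 0.903 * 1.84
L = 1.6615


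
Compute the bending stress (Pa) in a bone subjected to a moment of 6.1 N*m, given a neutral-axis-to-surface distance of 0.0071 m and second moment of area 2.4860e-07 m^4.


sigma = M * c / I
sigma = 6.1 * 0.0071 / 2.4860e-07
M * c = 0.0433
sigma = 174215.6074


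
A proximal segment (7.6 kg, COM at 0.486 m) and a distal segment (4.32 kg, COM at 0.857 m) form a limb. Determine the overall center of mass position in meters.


COM = (m1*x1 + m2*x2) / (m1 + m2)
COM = (7.6*0.486 + 4.32*0.857) / (7.6 + 4.32)
Numerator = 7.3958
Denominator = 11.9200
COM = 0.6205


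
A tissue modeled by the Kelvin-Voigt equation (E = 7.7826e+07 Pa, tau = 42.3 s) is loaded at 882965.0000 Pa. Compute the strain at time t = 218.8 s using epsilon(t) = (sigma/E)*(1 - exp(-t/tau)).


epsilon(t) = (sigma/E) * (1 - exp(-t/tau))
sigma/E = 882965.0000 / 7.7826e+07 = 0.0113
exp(-t/tau) = exp(-218.8 / 42.3) = 0.0057
epsilon = 0.0113 * (1 - 0.0057)
epsilon = 0.0113


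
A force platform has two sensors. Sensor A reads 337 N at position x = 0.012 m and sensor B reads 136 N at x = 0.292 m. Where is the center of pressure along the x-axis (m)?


COP_x = (F1*x1 + F2*x2) / (F1 + F2)
COP_x = (337*0.012 + 136*0.292) / (337 + 136)
Numerator = 43.7560
Denominator = 473
COP_x = 0.0925


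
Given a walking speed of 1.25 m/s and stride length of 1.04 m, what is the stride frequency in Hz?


f = v / stride_length
f = 1.25 / 1.04
f = 1.2019


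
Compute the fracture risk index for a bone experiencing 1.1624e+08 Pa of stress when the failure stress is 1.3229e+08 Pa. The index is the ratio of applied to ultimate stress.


FRI = applied / ultimate
FRI = 1.1624e+08 / 1.3229e+08
FRI = 0.8787
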